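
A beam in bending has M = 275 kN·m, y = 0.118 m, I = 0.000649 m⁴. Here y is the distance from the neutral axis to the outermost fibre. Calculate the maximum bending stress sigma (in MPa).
Model: a beam in bending, so sigma = (M·y) / I.
Convert to SI units:
  M = 275 kN·m = 275000 N·m
Substitute:
  sigma = (275000 × 0.118) / 0.000649
  sigma = 5 × 10⁷ Pa
Convert: sigma = 5 × 10⁷ Pa = 50 MPa
Final answer: sigma = 50 MPa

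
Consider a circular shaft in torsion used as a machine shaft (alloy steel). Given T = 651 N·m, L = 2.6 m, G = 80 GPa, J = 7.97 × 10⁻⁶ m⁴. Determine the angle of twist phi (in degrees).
Model: a circular shaft in torsion, so phi = (T·L) / (G·J).
Convert to SI units:
  G = 80 GPa = 8 × 10¹⁰ Pa
Substitute:
  phi = (651 × 2.6) / ((8 × 10¹⁰) × (7.97 × 10⁻⁶))
  phi = 0.002655 rad
Convert to degrees: phi = 0.002655 × 180/π = 0.1521°
Final answer: phi = 0.1521°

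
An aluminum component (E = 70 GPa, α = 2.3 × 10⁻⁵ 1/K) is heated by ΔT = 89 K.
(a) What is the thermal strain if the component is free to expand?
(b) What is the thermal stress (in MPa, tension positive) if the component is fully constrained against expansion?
(a) Free thermal strain ε_th = α·ΔT = (2.3 × 10⁻⁵) × 89 = 0.002047
(b) Fully constrained, the expansion is suppressed, so σ = -E·α·ΔT. Convert E = 70 GPa = 7 × 10¹⁰ Pa.
  σ = -(7 × 10¹⁰) × (2.3 × 10⁻⁵) × 89 = -1.433 × 10⁸ Pa = -143.3 MPa (compressive)
Final answer: (a) ε_th = 0.002047, (b) σ = -143.3 MPa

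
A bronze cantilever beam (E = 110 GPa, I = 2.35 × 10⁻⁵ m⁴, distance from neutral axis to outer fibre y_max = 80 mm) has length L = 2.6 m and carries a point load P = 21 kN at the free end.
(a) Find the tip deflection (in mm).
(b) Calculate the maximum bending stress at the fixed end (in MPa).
(a) Tip deflection of a cantilever with an end point load: δ = P·L^3 / (3·E·I). Convert P = 21 kN = 21000 N, E = 110 GPa = 1.1 × 10¹¹ Pa.
  δ = (21000 × 2.6^3) / (3 × (1.1 × 10¹¹) × (2.35 × 10⁻⁵)) = 0.04759 m = 47.59 mm
(b) Maximum bending moment at the fixed end: M = P·L = 21000 × 2.6 = 54600 N·m. Convert y_max = 80 mm = 0.08 m.
  σ = M·y_max / I = (54600 × 0.08) / (2.35 × 10⁻⁵) = 1.859 × 10⁸ Pa = 185.9 MPa
Final answer: (a) δ = 47.59 mm, (b) σ = 185.9 MPa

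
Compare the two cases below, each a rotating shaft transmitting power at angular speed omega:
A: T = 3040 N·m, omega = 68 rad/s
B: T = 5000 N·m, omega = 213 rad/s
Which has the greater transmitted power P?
Model: a rotating shaft transmitting power at angular speed omega, so P = T·omega (SI units).
  A: P = 3040 × 68 = 206700 W = 206.7 kW
  B: P = 5000 × 213 = 1.065 × 10⁶ W = 1065 kW
1065 kW > 206.7 kW, so B is larger.
Final answer: B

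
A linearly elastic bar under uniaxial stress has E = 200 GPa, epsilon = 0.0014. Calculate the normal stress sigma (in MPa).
Model: a linearly elastic bar under uniaxial stress, so sigma = E·epsilon.
Convert to SI units:
  E = 200 GPa = 2 × 10¹¹ Pa
Substitute:
  sigma = (2 × 10¹¹) × 0.0014
  sigma = 2.8 × 10⁸ Pa
Convert: sigma = 2.8 × 10⁸ Pa = 280 MPa
Final answer: sigma = 280 MPa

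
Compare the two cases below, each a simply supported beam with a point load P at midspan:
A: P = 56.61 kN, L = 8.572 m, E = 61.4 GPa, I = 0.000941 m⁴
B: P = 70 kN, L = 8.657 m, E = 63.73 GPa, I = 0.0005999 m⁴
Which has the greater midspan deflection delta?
Model: a simply supported beam with a point load P at midspan, so delta = (P·L^3) / (48·E·I) (SI units).
  A: delta = (56610 × 8.572^3) / (48 × (6.14 × 10¹⁰) × 0.000941) = 0.01286 m = 12.86 mm
  B: delta = (70000 × 8.657^3) / (48 × (6.373 × 10¹⁰) × 0.0005999) = 0.02475 m = 24.75 mm
24.75 mm > 12.86 mm, so B is larger.
Final answer: B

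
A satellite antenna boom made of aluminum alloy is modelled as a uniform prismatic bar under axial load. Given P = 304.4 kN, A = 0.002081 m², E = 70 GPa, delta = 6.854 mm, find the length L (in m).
Model: a uniform prismatic bar under axial load, so delta = (P·L) / (A·E).
Solve for L: L = (delta·A·E) / P.
Convert to SI units:
  P = 304.4 kN = 304400 N
  E = 70 GPa = 7 × 10¹⁰ Pa
  delta = 6.854 mm = 0.006854 m
Substitute:
  L = (0.006854 × 0.002081 × (7 × 10¹⁰)) / 304400
  L = 3.28 m
Final answer: L = 3.28 m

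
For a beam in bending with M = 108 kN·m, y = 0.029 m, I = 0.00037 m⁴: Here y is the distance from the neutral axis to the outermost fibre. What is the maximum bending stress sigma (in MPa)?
Model: a beam in bending, so sigma = (M·y) / I.
Convert to SI units:
  M = 108 kN·m = 108000 N·m
Substitute:
  sigma = (108000 × 0.029) / 0.00037
  sigma = 8.465 × 10⁶ Pa
Convert: sigma = 8.465 × 10⁶ Pa = 8.465 MPa
Final answer: sigma = 8.465 MPa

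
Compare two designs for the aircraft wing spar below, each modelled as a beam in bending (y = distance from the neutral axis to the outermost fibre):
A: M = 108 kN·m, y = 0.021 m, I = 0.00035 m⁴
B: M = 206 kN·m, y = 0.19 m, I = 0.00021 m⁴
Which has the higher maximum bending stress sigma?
Model: a beam in bending (y = distance from the neutral axis to the outermost fibre), so sigma = (M·y) / I (SI units).
  A: sigma = (108000 × 0.021) / 0.00035 = 6.48 × 10⁶ Pa = 6.48 MPa
  B: sigma = (206000 × 0.19) / 0.00021 = 1.864 × 10⁸ Pa = 186.4 MPa
186.4 MPa > 6.48 MPa, so B is larger.
Final answer: B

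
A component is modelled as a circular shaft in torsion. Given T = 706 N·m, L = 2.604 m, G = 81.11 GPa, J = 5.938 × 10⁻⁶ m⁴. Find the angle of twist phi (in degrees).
Model: a circular shaft in torsion, so phi = (T·L) / (G·J).
Convert to SI units:
  G = 81.11 GPa = 8.111 × 10¹⁰ Pa
Substitute:
  phi = (706 × 2.604) / ((8.111 × 10¹⁰) × (5.938 × 10⁻⁶))
  phi = 0.003817 rad
Convert to degrees: phi = 0.003817 × 180/π = 0.2187°
Final answer: phi = 0.2187°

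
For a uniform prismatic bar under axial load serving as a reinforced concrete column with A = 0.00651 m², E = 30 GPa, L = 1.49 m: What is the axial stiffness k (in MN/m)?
Model: a uniform prismatic bar under axial load, so k = (A·E) / L.
Convert to SI units:
  E = 30 GPa = 3 × 10¹⁰ Pa
Substitute:
  k = (0.00651 × (3 × 10¹⁰)) / 1.49
  k = 1.311 × 10⁸ N/m
Convert: k = 1.311 × 10⁸ N/m = 131.1 MN/m
Final answer: k = 131.1 MN/m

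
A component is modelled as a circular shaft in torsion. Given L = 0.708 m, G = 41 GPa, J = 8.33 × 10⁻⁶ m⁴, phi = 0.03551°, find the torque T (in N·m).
Model: a circular shaft in torsion, so phi = (T·L) / (G·J).
Solve for T: T = (phi·G·J) / L.
Convert to SI units:
  G = 41 GPa = 4.1 × 10¹⁰ Pa
  phi = 0.03551° = 0.0006198 rad
Substitute:
  T = (0.0006198 × (4.1 × 10¹⁰) × (8.33 × 10⁻⁶)) / 0.708
  T = 299 N·m
Final answer: T = 299 N·m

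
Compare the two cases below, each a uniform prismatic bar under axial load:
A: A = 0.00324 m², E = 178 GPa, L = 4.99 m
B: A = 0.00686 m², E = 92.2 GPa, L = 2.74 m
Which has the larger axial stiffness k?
Model: a uniform prismatic bar under axial load, so k = (A·E) / L (SI units).
  A: k = (0.00324 × (1.78 × 10¹¹)) / 4.99 = 1.156 × 10⁸ N/m = 115.6 MN/m
  B: k = (0.00686 × (9.22 × 10¹⁰)) / 2.74 = 2.308 × 10⁸ N/m = 230.8 MN/m
230.8 MN/m > 115.6 MN/m, so B is larger.
Final answer: B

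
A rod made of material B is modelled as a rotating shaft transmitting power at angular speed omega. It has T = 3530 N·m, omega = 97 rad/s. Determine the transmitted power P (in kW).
Model: a rotating shaft transmitting power at angular speed omega, so P = T·omega.
Substitute:
  P = 3530 × 97
  P = 342400 W
Convert: P = 342400 W = 342.4 kW
Final answer: P = 342.4 kW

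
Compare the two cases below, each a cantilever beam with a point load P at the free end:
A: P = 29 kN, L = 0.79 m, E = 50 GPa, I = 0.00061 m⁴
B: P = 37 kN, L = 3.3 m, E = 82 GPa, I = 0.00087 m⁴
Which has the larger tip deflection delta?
Model: a cantilever beam with a point load P at the free end, so delta = (P·L^3) / (3·E·I) (SI units).
  A: delta = (29000 × 0.79^3) / (3 × (5 × 10¹⁰) × 0.00061) = 0.0001563 m = 0.1563 mm
  B: delta = (37000 × 3.3^3) / (3 × (8.2 × 10¹⁰) × 0.00087) = 0.006213 m = 6.213 mm
6.213 mm > 0.1563 mm, so B is larger.
Final answer: B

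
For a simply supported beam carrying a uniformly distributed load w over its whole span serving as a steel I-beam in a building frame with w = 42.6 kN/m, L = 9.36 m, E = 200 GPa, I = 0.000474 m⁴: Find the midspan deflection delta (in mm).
Model: a simply supported beam carrying a uniformly distributed load w over its whole span, so delta = (5·w·L^4) / (384·E·I).
Convert to SI units:
  w = 42.6 kN/m = 42600 N/m
  E = 200 GPa = 2 × 10¹¹ Pa
Substitute:
  delta = (5 × 42600 × 9.36^4) / (384 × (2 × 10¹¹) × 0.000474)
  delta = 0.04491 m
Convert: delta = 0.04491 m = 44.91 mm
Final answer: delta = 44.91 mm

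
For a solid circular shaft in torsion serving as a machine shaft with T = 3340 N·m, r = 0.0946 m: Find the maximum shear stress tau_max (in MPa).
Model: a solid circular shaft in torsion, so tau_max = (2·T) / (π·r^3).
Substitute:
  tau_max = (2 × 3340) / (π × 0.0946^3)
  tau_max = 2.512 × 10⁶ Pa
Convert: tau_max = 2.512 × 10⁶ Pa = 2.512 MPa
Final answer: tau_max = 2.512 MPa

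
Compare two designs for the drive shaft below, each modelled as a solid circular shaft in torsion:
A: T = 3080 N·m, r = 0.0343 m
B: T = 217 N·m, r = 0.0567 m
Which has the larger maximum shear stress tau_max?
Model: a solid circular shaft in torsion, so tau_max = (2·T) / (π·r^3) (SI units).
  A: tau_max = (2 × 3080) / (π × 0.0343^3) = 4.859 × 10⁷ Pa = 48.59 MPa
  B: tau_max = (2 × 217) / (π × 0.0567^3) = 757900 Pa = 0.7579 MPa
48.59 MPa > 0.7579 MPa, so A is larger.
Final answer: A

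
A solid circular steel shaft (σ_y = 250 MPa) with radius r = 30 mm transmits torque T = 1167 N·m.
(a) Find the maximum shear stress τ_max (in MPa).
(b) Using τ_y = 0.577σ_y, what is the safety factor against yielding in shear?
(a) For a solid circular shaft, τ_max = T·r/J with J = π·r^4/2, i.e. τ_max = 2·T / (π·r^3). Convert r = 30 mm = 0.03 m.
  τ_max = (2 × 1167) / (π × 0.03^3) = 2.752 × 10⁷ Pa = 27.52 MPa
(b) τ_y = 0.577 × 250 = 144.25 MPa
  SF = τ_y/τ_max = 144.25 / 27.52 = 5.242
Final answer: (a) τ_max = 27.52 MPa, (b) SF = 5.242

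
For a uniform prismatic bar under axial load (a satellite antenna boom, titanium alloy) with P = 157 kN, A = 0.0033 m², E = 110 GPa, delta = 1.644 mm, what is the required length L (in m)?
Model: a uniform prismatic bar under axial load, so delta = (P·L) / (A·E).
Solve for L: L = (delta·A·E) / P.
Convert to SI units:
  P = 157 kN = 157000 N
  E = 110 GPa = 1.1 × 10¹¹ Pa
  delta = 1.644 mm = 0.001644 m
Substitute:
  L = (0.001644 × 0.0033 × (1.1 × 10¹¹)) / 157000
  L = 3.801 m
Final answer: L = 3.801 m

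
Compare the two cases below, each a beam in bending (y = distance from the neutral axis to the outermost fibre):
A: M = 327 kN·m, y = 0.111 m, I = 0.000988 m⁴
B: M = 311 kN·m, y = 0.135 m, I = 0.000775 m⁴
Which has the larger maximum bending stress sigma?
Model: a beam in bending (y = distance from the neutral axis to the outermost fibre), so sigma = (M·y) / I (SI units).
  A: sigma = (327000 × 0.111) / 0.000988 = 3.674 × 10⁷ Pa = 36.74 MPa
  B: sigma = (311000 × 0.135) / 0.000775 = 5.417 × 10⁷ Pa = 54.17 MPa
54.17 MPa > 36.74 MPa, so B is larger.
Final answer: B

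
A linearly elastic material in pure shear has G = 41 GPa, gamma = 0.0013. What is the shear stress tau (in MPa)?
Model: a linearly elastic material in pure shear, so tau = G·gamma.
Convert to SI units:
  G = 41 GPa = 4.1 × 10¹⁰ Pa
Substitute:
  tau = (4.1 × 10¹⁰) × 0.0013
  tau = 5.33 × 10⁷ Pa
Convert: tau = 5.33 × 10⁷ Pa = 53.3 MPa
Final answer: tau = 53.3 MPa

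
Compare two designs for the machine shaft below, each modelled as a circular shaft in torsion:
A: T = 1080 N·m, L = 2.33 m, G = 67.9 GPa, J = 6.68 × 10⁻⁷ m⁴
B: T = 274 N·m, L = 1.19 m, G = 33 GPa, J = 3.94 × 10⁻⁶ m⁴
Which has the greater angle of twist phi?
Model: a circular shaft in torsion, so phi = (T·L) / (G·J) (SI units).
  A: phi = (1080 × 2.33) / ((6.79 × 10¹⁰) × (6.68 × 10⁻⁷)) = 0.05548 rad = 3.179°
  B: phi = (274 × 1.19) / ((3.3 × 10¹⁰) × (3.94 × 10⁻⁶)) = 0.002508 rad = 0.1437°
3.179° > 0.1437°, so A is larger.
Final answer: A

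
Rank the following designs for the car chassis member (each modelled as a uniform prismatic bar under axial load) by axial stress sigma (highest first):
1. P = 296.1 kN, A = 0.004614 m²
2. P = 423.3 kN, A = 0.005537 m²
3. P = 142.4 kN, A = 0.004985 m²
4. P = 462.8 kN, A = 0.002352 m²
Model: a uniform prismatic bar under axial load, so sigma = P / A (SI units).
  Case 1: sigma = 296100 / 0.004614 = 6.417 × 10⁷ Pa = 64.17 MPa
  Case 2: sigma = 423300 / 0.005537 = 7.645 × 10⁷ Pa = 76.45 MPa
  Case 3: sigma = 142400 / 0.004985 = 2.857 × 10⁷ Pa = 28.57 MPa
  Case 4: sigma = 462800 / 0.002352 = 1.968 × 10⁸ Pa = 196.8 MPa
Ordering: 196.8 MPa (case 4) > 76.45 MPa (case 2) > 64.17 MPa (case 1) > 28.57 MPa (case 3)
Final answer: 4, 2, 1, 3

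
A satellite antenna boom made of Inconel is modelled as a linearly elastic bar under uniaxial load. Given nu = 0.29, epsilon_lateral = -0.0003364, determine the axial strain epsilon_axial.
Model: a linearly elastic bar under uniaxial load, so epsilon_lateral = -nu·epsilon_axial.
Solve for epsilon_axial: epsilon_axial = -epsilon_lateral / nu.
Substitute:
  epsilon_axial = -(-0.0003364) / 0.29
  epsilon_axial = 0.00116
Final answer: epsilon_axial = 0.00116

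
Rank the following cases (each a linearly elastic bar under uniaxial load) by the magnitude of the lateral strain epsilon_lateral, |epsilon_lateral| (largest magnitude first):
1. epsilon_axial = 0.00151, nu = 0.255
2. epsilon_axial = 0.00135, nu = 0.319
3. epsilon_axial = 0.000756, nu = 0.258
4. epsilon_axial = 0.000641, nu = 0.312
Model: a linearly elastic bar under uniaxial load, so epsilon_lateral = -nu·epsilon_axial (SI units).
  Case 1: epsilon_lateral = -(0.255 × 0.00151) = -0.0003851
  Case 2: epsilon_lateral = -(0.319 × 0.00135) = -0.0004307
  Case 3: epsilon_lateral = -(0.258 × 0.000756) = -0.000195
  Case 4: epsilon_lateral = -(0.312 × 0.000641) = -0.0002
Ordering by |epsilon_lateral|: 0.0004307 (case 2) > 0.0003851 (case 1) > 0.0002 (case 4) > 0.000195 (case 3)
Final answer: 2, 1, 4, 3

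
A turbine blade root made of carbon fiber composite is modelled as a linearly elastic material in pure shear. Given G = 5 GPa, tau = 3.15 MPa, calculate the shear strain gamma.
Model: a linearly elastic material in pure shear, so tau = G·gamma.
Solve for gamma: gamma = tau / G.
Convert to SI units:
  G = 5 GPa = 5 × 10⁹ Pa
  tau = 3.15 MPa = 3.15 × 10⁶ Pa
Substitute:
  gamma = (3.15 × 10⁶) / (5 × 10⁹)
  gamma = 0.00063
Final answer: gamma = 0.00063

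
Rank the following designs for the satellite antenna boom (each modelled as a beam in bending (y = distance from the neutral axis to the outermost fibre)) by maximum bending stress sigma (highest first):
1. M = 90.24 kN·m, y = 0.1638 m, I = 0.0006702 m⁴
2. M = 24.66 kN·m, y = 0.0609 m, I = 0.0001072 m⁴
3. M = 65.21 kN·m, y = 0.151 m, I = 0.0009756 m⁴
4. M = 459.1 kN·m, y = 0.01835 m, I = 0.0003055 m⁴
Model: a beam in bending (y = distance from the neutral axis to the outermost fibre), so sigma = (M·y) / I (SI units).
  Case 1: sigma = (90240 × 0.1638) / 0.0006702 = 2.206 × 10⁷ Pa = 22.06 MPa
  Case 2: sigma = (24660 × 0.0609) / 0.0001072 = 1.401 × 10⁷ Pa = 14.01 MPa
  Case 3: sigma = (65210 × 0.151) / 0.0009756 = 1.009 × 10⁷ Pa = 10.09 MPa
  Case 4: sigma = (459100 × 0.01835) / 0.0003055 = 2.758 × 10⁷ Pa = 27.58 MPa
Ordering: 27.58 MPa (case 4) > 22.06 MPa (case 1) > 14.01 MPa (case 2) > 10.09 MPa (case 3)
Final answer: 4, 1, 2, 3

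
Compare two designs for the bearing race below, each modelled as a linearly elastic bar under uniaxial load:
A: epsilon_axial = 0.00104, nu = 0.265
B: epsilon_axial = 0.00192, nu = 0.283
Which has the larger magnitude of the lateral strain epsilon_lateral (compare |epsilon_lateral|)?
Model: a linearly elastic bar under uniaxial load, so epsilon_lateral = -nu·epsilon_axial (SI units).
  A: epsilon_lateral = -(0.265 × 0.00104) = -0.0002756
  B: epsilon_lateral = -(0.283 × 0.00192) = -0.0005434
|epsilon_lateral|: A = 0.0002756, B = 0.0005434, so B is larger in magnitude.
Final answer: B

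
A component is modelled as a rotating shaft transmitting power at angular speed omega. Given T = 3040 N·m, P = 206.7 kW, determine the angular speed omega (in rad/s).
Model: a rotating shaft transmitting power at angular speed omega, so P = T·omega.
Solve for omega: omega = P / T.
Convert to SI units:
  P = 206.7 kW = 206700 W
Substitute:
  omega = 206700 / 3040
  omega = 67.99 rad/s
Final answer: omega = 67.99 rad/s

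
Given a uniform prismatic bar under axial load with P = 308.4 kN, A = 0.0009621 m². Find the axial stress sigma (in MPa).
Model: a uniform prismatic bar under axial load, so sigma = P / A.
Convert to SI units:
  P = 308.4 kN = 308400 N
Substitute:
  sigma = 308400 / 0.0009621
  sigma = 3.205 × 10⁸ Pa
Convert: sigma = 3.205 × 10⁸ Pa = 320.5 MPa
Final answer: sigma = 320.5 MPa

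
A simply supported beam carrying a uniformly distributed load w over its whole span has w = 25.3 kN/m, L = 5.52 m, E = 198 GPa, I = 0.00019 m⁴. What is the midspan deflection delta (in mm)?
Model: a simply supported beam carrying a uniformly distributed load w over its whole span, so delta = (5·w·L^4) / (384·E·I).
Convert to SI units:
  w = 25.3 kN/m = 25300 N/m
  E = 198 GPa = 1.98 × 10¹¹ Pa
Substitute:
  delta = (5 × 25300 × 5.52^4) / (384 × (1.98 × 10¹¹) × 0.00019)
  delta = 0.00813 m
Convert: delta = 0.00813 m = 8.13 mm
Final answer: delta = 8.13 mm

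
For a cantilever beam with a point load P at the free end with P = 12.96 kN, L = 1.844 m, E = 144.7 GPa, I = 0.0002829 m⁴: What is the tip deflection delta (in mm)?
Model: a cantilever beam with a point load P at the free end, so delta = (P·L^3) / (3·E·I).
Convert to SI units:
  P = 12.96 kN = 12960 N
  E = 144.7 GPa = 1.447 × 10¹¹ Pa
Substitute:
  delta = (12960 × 1.844^3) / (3 × (1.447 × 10¹¹) × 0.0002829)
  delta = 0.0006617 m
Convert: delta = 0.0006617 m = 0.6617 mm
Final answer: delta = 0.6617 mm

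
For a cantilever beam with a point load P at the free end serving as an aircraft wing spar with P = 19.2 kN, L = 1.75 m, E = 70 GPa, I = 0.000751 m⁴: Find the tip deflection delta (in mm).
Model: a cantilever beam with a point load P at the free end, so delta = (P·L^3) / (3·E·I).
Convert to SI units:
  P = 19.2 kN = 19200 N
  E = 70 GPa = 7 × 10¹⁰ Pa
Substitute:
  delta = (19200 × 1.75^3) / (3 × (7 × 10¹⁰) × 0.000751)
  delta = 0.0006525 m
Convert: delta = 0.0006525 m = 0.6525 mm
Final answer: delta = 0.6525 mm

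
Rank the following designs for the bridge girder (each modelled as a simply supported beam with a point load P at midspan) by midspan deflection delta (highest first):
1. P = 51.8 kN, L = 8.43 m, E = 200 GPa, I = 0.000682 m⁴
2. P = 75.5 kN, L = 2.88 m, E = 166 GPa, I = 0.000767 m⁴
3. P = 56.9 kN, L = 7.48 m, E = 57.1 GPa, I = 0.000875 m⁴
Model: a simply supported beam with a point load P at midspan, so delta = (P·L^3) / (48·E·I) (SI units).
  Case 1: delta = (51800 × 8.43^3) / (48 × (2 × 10¹¹) × 0.000682) = 0.00474 m = 4.74 mm
  Case 2: delta = (75500 × 2.88^3) / (48 × (1.66 × 10¹¹) × 0.000767) = 0.0002951 m = 0.2951 mm
  Case 3: delta = (56900 × 7.48^3) / (48 × (5.71 × 10¹⁰) × 0.000875) = 0.00993 m = 9.93 mm
Ordering: 9.93 mm (case 3) > 4.74 mm (case 1) > 0.2951 mm (case 2)
Final answer: 3, 1, 2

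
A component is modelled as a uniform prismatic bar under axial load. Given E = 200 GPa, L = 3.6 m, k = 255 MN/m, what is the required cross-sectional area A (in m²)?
Model: a uniform prismatic bar under axial load, so k = (A·E) / L.
Solve for A: A = (k·L) / E.
Convert to SI units:
  E = 200 GPa = 2 × 10¹¹ Pa
  k = 255 MN/m = 2.55 × 10⁸ N/m
Substitute:
  A = ((2.55 × 10⁸) × 3.6) / (2 × 10¹¹)
  A = 0.00459 m²
Final answer: A = 0.00459 m²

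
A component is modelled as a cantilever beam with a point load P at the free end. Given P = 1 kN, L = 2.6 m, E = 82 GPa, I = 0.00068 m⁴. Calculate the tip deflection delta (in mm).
Model: a cantilever beam with a point load P at the free end, so delta = (P·L^3) / (3·E·I).
Convert to SI units:
  P = 1 kN = 1000 N
  E = 82 GPa = 8.2 × 10¹⁰ Pa
Substitute:
  delta = (1000 × 2.6^3) / (3 × (8.2 × 10¹⁰) × 0.00068)
  delta = 0.0001051 m
Convert: delta = 0.0001051 m = 0.1051 mm
Final answer: delta = 0.1051 mm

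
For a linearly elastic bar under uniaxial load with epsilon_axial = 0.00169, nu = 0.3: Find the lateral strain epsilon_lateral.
Model: a linearly elastic bar under uniaxial load, so epsilon_lateral = -nu·epsilon_axial.
Substitute:
  epsilon_lateral = -(0.3 × 0.00169)
  epsilon_lateral = -0.000507
Final answer: epsilon_lateral = -0.000507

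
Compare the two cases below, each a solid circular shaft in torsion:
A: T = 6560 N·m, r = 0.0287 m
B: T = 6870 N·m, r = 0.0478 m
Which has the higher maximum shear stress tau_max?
Model: a solid circular shaft in torsion, so tau_max = (2·T) / (π·r^3) (SI units).
  A: tau_max = (2 × 6560) / (π × 0.0287^3) = 1.767 × 10⁸ Pa = 176.7 MPa
  B: tau_max = (2 × 6870) / (π × 0.0478^3) = 4.005 × 10⁷ Pa = 40.05 MPa
176.7 MPa > 40.05 MPa, so A is larger.
Final answer: A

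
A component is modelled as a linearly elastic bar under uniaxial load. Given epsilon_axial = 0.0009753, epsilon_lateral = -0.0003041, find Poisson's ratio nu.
Model: a linearly elastic bar under uniaxial load, so epsilon_lateral = -nu·epsilon_axial.
Solve for nu: nu = -epsilon_lateral / epsilon_axial.
Substitute:
  nu = -(-0.0003041) / 0.0009753
  nu = 0.3118
Final answer: nu = 0.3118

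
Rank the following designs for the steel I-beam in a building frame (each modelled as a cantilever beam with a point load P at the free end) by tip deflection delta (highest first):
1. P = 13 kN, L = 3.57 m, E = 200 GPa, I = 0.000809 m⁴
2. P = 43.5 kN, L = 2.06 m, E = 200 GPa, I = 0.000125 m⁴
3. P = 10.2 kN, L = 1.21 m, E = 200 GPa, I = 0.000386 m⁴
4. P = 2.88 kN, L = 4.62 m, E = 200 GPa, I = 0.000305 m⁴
Model: a cantilever beam with a point load P at the free end, so delta = (P·L^3) / (3·E·I) (SI units).
  Case 1: delta = (13000 × 3.57^3) / (3 × (2 × 10¹¹) × 0.000809) = 0.001219 m = 1.219 mm
  Case 2: delta = (43500 × 2.06^3) / (3 × (2 × 10¹¹) × 0.000125) = 0.00507 m = 5.07 mm
  Case 3: delta = (10200 × 1.21^3) / (3 × (2 × 10¹¹) × 0.000386) = 7.802 × 10⁻⁵ m = 0.07802 mm
  Case 4: delta = (2880 × 4.62^3) / (3 × (2 × 10¹¹) × 0.000305) = 0.001552 m = 1.552 mm
Ordering: 5.07 mm (case 2) > 1.552 mm (case 4) > 1.219 mm (case 1) > 0.07802 mm (case 3)
Final answer: 2, 4, 1, 3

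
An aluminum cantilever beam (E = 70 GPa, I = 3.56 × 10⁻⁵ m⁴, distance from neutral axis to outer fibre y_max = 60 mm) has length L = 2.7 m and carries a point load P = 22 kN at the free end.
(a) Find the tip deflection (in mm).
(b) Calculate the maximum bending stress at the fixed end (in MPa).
(a) Tip deflection of a cantilever with an end point load: δ = P·L^3 / (3·E·I). Convert P = 22 kN = 22000 N, E = 70 GPa = 7 × 10¹⁰ Pa.
  δ = (22000 × 2.7^3) / (3 × (7 × 10¹⁰) × (3.56 × 10⁻⁵)) = 0.05792 m = 57.92 mm
(b) Maximum bending moment at the fixed end: M = P·L = 22000 × 2.7 = 59400 N·m. Convert y_max = 60 mm = 0.06 m.
  σ = M·y_max / I = (59400 × 0.06) / (3.56 × 10⁻⁵) = 1.001 × 10⁸ Pa = 100.1 MPa
Final answer: (a) δ = 57.92 mm, (b) σ = 100.1 MPa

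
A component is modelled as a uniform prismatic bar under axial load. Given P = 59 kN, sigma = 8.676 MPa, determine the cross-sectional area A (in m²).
Model: a uniform prismatic bar under axial load, so sigma = P / A.
Solve for A: A = P / sigma.
Convert to SI units:
  P = 59 kN = 59000 N
  sigma = 8.676 MPa = 8.676 × 10⁶ Pa
Substitute:
  A = 59000 / (8.676 × 10⁶)
  A = 0.0068 m²
Final answer: A = 0.0068 m²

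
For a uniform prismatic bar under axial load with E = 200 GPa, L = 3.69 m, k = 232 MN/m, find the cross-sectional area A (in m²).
Model: a uniform prismatic bar under axial load, so k = (A·E) / L.
Solve for A: A = (k·L) / E.
Convert to SI units:
  E = 200 GPa = 2 × 10¹¹ Pa
  k = 232 MN/m = 2.32 × 10⁸ N/m
Substitute:
  A = ((2.32 × 10⁸) × 3.69) / (2 × 10¹¹)
  A = 0.00428 m²
Final answer: A = 0.00428 m²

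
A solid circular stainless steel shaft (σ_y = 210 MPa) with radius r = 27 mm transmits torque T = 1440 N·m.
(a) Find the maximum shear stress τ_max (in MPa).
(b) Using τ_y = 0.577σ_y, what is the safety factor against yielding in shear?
(a) For a solid circular shaft, τ_max = T·r/J with J = π·r^4/2, i.e. τ_max = 2·T / (π·r^3). Convert r = 27 mm = 0.027 m.
  τ_max = (2 × 1440) / (π × 0.027^3) = 4.657 × 10⁷ Pa = 46.57 MPa
(b) τ_y = 0.577 × 210 = 121.17 MPa
  SF = τ_y/τ_max = 121.17 / 46.57 = 2.602
Final answer: (a) τ_max = 46.57 MPa, (b) SF = 2.602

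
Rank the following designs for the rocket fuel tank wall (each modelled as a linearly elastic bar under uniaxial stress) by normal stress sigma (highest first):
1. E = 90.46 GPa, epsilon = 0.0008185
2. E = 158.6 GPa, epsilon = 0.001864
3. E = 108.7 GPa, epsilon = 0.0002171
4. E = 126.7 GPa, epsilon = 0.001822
Model: a linearly elastic bar under uniaxial stress, so sigma = E·epsilon (SI units).
  Case 1: sigma = (9.046 × 10¹⁰) × 0.0008185 = 7.404 × 10⁷ Pa = 74.04 MPa
  Case 2: sigma = (1.586 × 10¹¹) × 0.001864 = 2.956 × 10⁸ Pa = 295.6 MPa
  Case 3: sigma = (1.087 × 10¹¹) × 0.0002171 = 2.36 × 10⁷ Pa = 23.6 MPa
  Case 4: sigma = (1.267 × 10¹¹) × 0.001822 = 2.308 × 10⁸ Pa = 230.8 MPa
Ordering: 295.6 MPa (case 2) > 230.8 MPa (case 4) > 74.04 MPa (case 1) > 23.6 MPa (case 3)
Final answer: 2, 4, 1, 3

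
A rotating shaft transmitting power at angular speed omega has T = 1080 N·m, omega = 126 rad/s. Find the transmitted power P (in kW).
Model: a rotating shaft transmitting power at angular speed omega, so P = T·omega.
Substitute:
  P = 1080 × 126
  P = 136100 W
Convert: P = 136100 W = 136.1 kW
Final answer: P = 136.1 kW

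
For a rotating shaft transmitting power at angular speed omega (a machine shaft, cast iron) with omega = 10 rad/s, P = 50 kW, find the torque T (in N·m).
Model: a rotating shaft transmitting power at angular speed omega, so P = T·omega.
Solve for T: T = P / omega.
Convert to SI units:
  P = 50 kW = 50000 W
Substitute:
  T = 50000 / 10
  T = 5000 N·m
Final answer: T = 5000 N·m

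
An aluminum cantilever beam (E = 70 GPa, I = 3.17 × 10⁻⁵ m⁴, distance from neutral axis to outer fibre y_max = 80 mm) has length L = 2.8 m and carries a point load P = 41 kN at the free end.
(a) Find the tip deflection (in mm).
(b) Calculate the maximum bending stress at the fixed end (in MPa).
(a) Tip deflection of a cantilever with an end point load: δ = P·L^3 / (3·E·I). Convert P = 41 kN = 41000 N, E = 70 GPa = 7 × 10¹⁰ Pa.
  δ = (41000 × 2.8^3) / (3 × (7 × 10¹⁰) × (3.17 × 10⁻⁵)) = 0.1352 m = 135.2 mm
(b) Maximum bending moment at the fixed end: M = P·L = 41000 × 2.8 = 114800 N·m. Convert y_max = 80 mm = 0.08 m.
  σ = M·y_max / I = (114800 × 0.08) / (3.17 × 10⁻⁵) = 2.897 × 10⁸ Pa = 289.7 MPa
Final answer: (a) δ = 135.2 mm, (b) σ = 289.7 MPa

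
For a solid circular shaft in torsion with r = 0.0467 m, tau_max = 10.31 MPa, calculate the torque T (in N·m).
Model: a solid circular shaft in torsion, so tau_max = (2·T) / (π·r^3).
Solve for T: T = (π·tau_max·r^3) / 2.
Convert to SI units:
  tau_max = 10.31 MPa = 1.031 × 10⁷ Pa
Substitute:
  T = (π × (1.031 × 10⁷) × 0.0467^3) / 2
  T = 1649 N·m
Final answer: T = 1649 N·m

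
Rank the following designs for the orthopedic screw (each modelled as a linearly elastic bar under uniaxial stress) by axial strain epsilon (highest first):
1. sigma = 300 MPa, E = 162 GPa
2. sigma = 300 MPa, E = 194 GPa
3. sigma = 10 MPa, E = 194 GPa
Model: a linearly elastic bar under uniaxial stress, so epsilon = sigma / E (SI units).
  Case 1: epsilon = (3 × 10⁸) / (1.62 × 10¹¹) = 0.001852
  Case 2: epsilon = (3 × 10⁸) / (1.94 × 10¹¹) = 0.001546
  Case 3: epsilon = (1 × 10⁷) / (1.94 × 10¹¹) = 5.155 × 10⁻⁵
Ordering: 0.001852 (case 1) > 0.001546 (case 2) > 5.155 × 10⁻⁵ (case 3)
Final answer: 1, 2, 3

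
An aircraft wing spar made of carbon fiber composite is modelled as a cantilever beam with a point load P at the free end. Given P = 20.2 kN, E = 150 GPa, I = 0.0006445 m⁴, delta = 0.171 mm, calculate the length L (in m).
Model: a cantilever beam with a point load P at the free end, so delta = (P·L^3) / (3·E·I).
Solve for L: L = ((3·delta·E·I) / P)^(1/3).
Convert to SI units:
  P = 20.2 kN = 20200 N
  E = 150 GPa = 1.5 × 10¹¹ Pa
  delta = 0.171 mm = 0.000171 m
Substitute:
  L = ((3 × 0.000171 × (1.5 × 10¹¹) × 0.0006445) / 20200)^(1/3)
  L = 1.349 m
Final answer: L = 1.349 m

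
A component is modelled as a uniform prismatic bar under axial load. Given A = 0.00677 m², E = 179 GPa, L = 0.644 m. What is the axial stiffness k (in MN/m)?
Model: a uniform prismatic bar under axial load, so k = (A·E) / L.
Convert to SI units:
  E = 179 GPa = 1.79 × 10¹¹ Pa
Substitute:
  k = (0.00677 × (1.79 × 10¹¹)) / 0.644
  k = 1.882 × 10⁹ N/m
Convert: k = 1.882 × 10⁹ N/m = 1882 MN/m
Final answer: k = 1882 MN/m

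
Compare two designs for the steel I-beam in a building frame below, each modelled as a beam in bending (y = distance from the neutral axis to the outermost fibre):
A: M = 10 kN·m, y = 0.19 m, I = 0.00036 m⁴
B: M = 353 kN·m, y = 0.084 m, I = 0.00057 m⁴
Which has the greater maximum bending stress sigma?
Model: a beam in bending (y = distance from the neutral axis to the outermost fibre), so sigma = (M·y) / I (SI units).
  A: sigma = (10000 × 0.19) / 0.00036 = 5.278 × 10⁶ Pa = 5.278 MPa
  B: sigma = (353000 × 0.084) / 0.00057 = 5.202 × 10⁷ Pa = 52.02 MPa
52.02 MPa > 5.278 MPa, so B is larger.
Final answer: B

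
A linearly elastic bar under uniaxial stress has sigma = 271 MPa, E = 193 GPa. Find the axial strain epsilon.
Model: a linearly elastic bar under uniaxial stress, so epsilon = sigma / E.
Convert to SI units:
  sigma = 271 MPa = 2.71 × 10⁸ Pa
  E = 193 GPa = 1.93 × 10¹¹ Pa
Substitute:
  epsilon = (2.71 × 10⁸) / (1.93 × 10¹¹)
  epsilon = 0.001404
Final answer: epsilon = 0.001404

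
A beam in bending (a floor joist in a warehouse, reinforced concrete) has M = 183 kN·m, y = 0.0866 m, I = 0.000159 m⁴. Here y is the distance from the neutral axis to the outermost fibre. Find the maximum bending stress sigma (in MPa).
Model: a beam in bending, so sigma = (M·y) / I.
Convert to SI units:
  M = 183 kN·m = 183000 N·m
Substitute:
  sigma = (183000 × 0.0866) / 0.000159
  sigma = 9.967 × 10⁷ Pa
Convert: sigma = 9.967 × 10⁷ Pa = 99.67 MPa
Final answer: sigma = 99.67 MPa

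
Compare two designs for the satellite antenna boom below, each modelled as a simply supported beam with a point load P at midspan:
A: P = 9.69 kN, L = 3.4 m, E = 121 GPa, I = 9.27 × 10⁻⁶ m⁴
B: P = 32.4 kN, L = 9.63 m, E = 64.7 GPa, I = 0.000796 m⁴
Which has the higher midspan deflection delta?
Model: a simply supported beam with a point load P at midspan, so delta = (P·L^3) / (48·E·I) (SI units).
  A: delta = (9690 × 3.4^3) / (48 × (1.21 × 10¹¹) × (9.27 × 10⁻⁶)) = 0.007074 m = 7.074 mm
  B: delta = (32400 × 9.63^3) / (48 × (6.47 × 10¹⁰) × 0.000796) = 0.0117 m = 11.7 mm
11.7 mm > 7.074 mm, so B is larger.
Final answer: B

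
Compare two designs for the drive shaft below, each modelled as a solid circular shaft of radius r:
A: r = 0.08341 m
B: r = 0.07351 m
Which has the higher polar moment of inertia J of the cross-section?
Model: a solid circular shaft of radius r, so J = (π·r^4) / 2 (SI units).
  A: J = (π × 0.08341^4) / 2 = 7.603 × 10⁻⁵ m⁴
  B: J = (π × 0.07351^4) / 2 = 4.587 × 10⁻⁵ m⁴
7.603 × 10⁻⁵ m⁴ > 4.587 × 10⁻⁵ m⁴, so A is larger.
Final answer: A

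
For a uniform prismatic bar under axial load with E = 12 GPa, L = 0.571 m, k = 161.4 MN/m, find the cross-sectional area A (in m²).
Model: a uniform prismatic bar under axial load, so k = (A·E) / L.
Solve for A: A = (k·L) / E.
Convert to SI units:
  E = 12 GPa = 1.2 × 10¹⁰ Pa
  k = 161.4 MN/m = 1.614 × 10⁸ N/m
Substitute:
  A = ((1.614 × 10⁸) × 0.571) / (1.2 × 10¹⁰)
  A = 0.00768 m²
Final answer: A = 0.00768 m²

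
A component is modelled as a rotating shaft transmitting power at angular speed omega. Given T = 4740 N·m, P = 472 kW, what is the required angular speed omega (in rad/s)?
Model: a rotating shaft transmitting power at angular speed omega, so P = T·omega.
Solve for omega: omega = P / T.
Convert to SI units:
  P = 472 kW = 472000 W
Substitute:
  omega = 472000 / 4740
  omega = 99.58 rad/s
Final answer: omega = 99.58 rad/s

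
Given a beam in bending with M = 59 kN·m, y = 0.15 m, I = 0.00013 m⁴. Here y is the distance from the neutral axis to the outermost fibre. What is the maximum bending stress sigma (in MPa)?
Model: a beam in bending, so sigma = (M·y) / I.
Convert to SI units:
  M = 59 kN·m = 59000 N·m
Substitute:
  sigma = (59000 × 0.15) / 0.00013
  sigma = 6.808 × 10⁷ Pa
Convert: sigma = 6.808 × 10⁷ Pa = 68.08 MPa
Final answer: sigma = 68.08 MPa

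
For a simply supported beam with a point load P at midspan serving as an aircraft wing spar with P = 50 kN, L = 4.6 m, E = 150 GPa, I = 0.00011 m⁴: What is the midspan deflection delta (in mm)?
Model: a simply supported beam with a point load P at midspan, so delta = (P·L^3) / (48·E·I).
Convert to SI units:
  P = 50 kN = 50000 N
  E = 150 GPa = 1.5 × 10¹¹ Pa
Substitute:
  delta = (50000 × 4.6^3) / (48 × (1.5 × 10¹¹) × 0.00011)
  delta = 0.006145 m
Convert: delta = 0.006145 m = 6.145 mm
Final answer: delta = 6.145 mm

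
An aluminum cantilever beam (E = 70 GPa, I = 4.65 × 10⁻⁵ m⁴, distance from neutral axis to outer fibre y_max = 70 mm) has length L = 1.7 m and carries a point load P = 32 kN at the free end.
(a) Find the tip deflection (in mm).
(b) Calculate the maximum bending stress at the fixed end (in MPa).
(a) Tip deflection of a cantilever with an end point load: δ = P·L^3 / (3·E·I). Convert P = 32 kN = 32000 N, E = 70 GPa = 7 × 10¹⁰ Pa.
  δ = (32000 × 1.7^3) / (3 × (7 × 10¹⁰) × (4.65 × 10⁻⁵)) = 0.0161 m = 16.1 mm
(b) Maximum bending moment at the fixed end: M = P·L = 32000 × 1.7 = 54400 N·m. Convert y_max = 70 mm = 0.07 m.
  σ = M·y_max / I = (54400 × 0.07) / (4.65 × 10⁻⁵) = 8.189 × 10⁷ Pa = 81.89 MPa
Final answer: (a) δ = 16.1 mm, (b) σ = 81.89 MPa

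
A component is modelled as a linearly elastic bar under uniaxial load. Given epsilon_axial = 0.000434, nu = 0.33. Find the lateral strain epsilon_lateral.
Model: a linearly elastic bar under uniaxial load, so epsilon_lateral = -nu·epsilon_axial.
Substitute:
  epsilon_lateral = -(0.33 × 0.000434)
  epsilon_lateral = -0.0001432
Final answer: epsilon_lateral = -0.0001432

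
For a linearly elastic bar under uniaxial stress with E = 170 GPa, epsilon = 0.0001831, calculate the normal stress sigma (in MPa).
Model: a linearly elastic bar under uniaxial stress, so epsilon = sigma / E.
Solve for sigma: sigma = epsilon·E.
Convert to SI units:
  E = 170 GPa = 1.7 × 10¹¹ Pa
Substitute:
  sigma = 0.0001831 × (1.7 × 10¹¹)
  sigma = 3.113 × 10⁷ Pa
Convert: sigma = 3.113 × 10⁷ Pa = 31.13 MPa
Final answer: sigma = 31.13 MPa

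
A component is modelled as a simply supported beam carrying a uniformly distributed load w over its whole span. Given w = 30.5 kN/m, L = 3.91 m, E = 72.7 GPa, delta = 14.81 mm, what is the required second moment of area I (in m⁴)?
Model: a simply supported beam carrying a uniformly distributed load w over its whole span, so delta = (5·w·L^4) / (384·E·I).
Solve for I: I = (5·w·L^4) / (384·delta·E).
Convert to SI units:
  w = 30.5 kN/m = 30500 N/m
  E = 72.7 GPa = 7.27 × 10¹⁰ Pa
  delta = 14.81 mm = 0.01481 m
Substitute:
  I = (5 × 30500 × 3.91^4) / (384 × 0.01481 × (7.27 × 10¹⁰))
  I = 8.621 × 10⁻⁵ m⁴
Final answer: I = 8.621 × 10⁻⁵ m⁴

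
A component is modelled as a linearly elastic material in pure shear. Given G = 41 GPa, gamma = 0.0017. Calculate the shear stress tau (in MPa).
Model: a linearly elastic material in pure shear, so tau = G·gamma.
Convert to SI units:
  G = 41 GPa = 4.1 × 10¹⁰ Pa
Substitute:
  tau = (4.1 × 10¹⁰) × 0.0017
  tau = 6.97 × 10⁷ Pa
Convert: tau = 6.97 × 10⁷ Pa = 69.7 MPa
Final answer: tau = 69.7 MPa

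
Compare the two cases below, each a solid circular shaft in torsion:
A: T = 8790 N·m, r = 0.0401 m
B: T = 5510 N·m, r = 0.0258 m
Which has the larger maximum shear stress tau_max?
Model: a solid circular shaft in torsion, so tau_max = (2·T) / (π·r^3) (SI units).
  A: tau_max = (2 × 8790) / (π × 0.0401^3) = 8.678 × 10⁷ Pa = 86.78 MPa
  B: tau_max = (2 × 5510) / (π × 0.0258^3) = 2.043 × 10⁸ Pa = 204.3 MPa
204.3 MPa > 86.78 MPa, so B is larger.
Final answer: B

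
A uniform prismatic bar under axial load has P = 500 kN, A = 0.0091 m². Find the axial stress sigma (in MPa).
Model: a uniform prismatic bar under axial load, so sigma = P / A.
Convert to SI units:
  P = 500 kN = 500000 N
Substitute:
  sigma = 500000 / 0.0091
  sigma = 5.495 × 10⁷ Pa
Convert: sigma = 5.495 × 10⁷ Pa = 54.95 MPa
Final answer: sigma = 54.95 MPa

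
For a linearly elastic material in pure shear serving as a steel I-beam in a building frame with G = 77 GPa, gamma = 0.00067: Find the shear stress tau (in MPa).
Model: a linearly elastic material in pure shear, so tau = G·gamma.
Convert to SI units:
  G = 77 GPa = 7.7 × 10¹⁰ Pa
Substitute:
  tau = (7.7 × 10¹⁰) × 0.00067
  tau = 5.159 × 10⁷ Pa
Convert: tau = 5.159 × 10⁷ Pa = 51.59 MPa
Final answer: tau = 51.59 MPa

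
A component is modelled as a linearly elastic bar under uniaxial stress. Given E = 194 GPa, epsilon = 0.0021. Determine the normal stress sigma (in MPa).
Model: a linearly elastic bar under uniaxial stress, so sigma = E·epsilon.
Convert to SI units:
  E = 194 GPa = 1.94 × 10¹¹ Pa
Substitute:
  sigma = (1.94 × 10¹¹) × 0.0021
  sigma = 4.074 × 10⁸ Pa
Convert: sigma = 4.074 × 10⁸ Pa = 407.4 MPa
Final answer: sigma = 407.4 MPa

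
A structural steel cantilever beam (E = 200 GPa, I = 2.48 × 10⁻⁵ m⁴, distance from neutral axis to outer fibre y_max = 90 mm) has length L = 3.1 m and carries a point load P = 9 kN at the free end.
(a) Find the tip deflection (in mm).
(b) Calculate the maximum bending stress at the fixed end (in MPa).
(a) Tip deflection of a cantilever with an end point load: δ = P·L^3 / (3·E·I). Convert P = 9 kN = 9000 N, E = 200 GPa = 2 × 10¹¹ Pa.
  δ = (9000 × 3.1^3) / (3 × (2 × 10¹¹) × (2.48 × 10⁻⁵)) = 0.01802 m = 18.02 mm
(b) Maximum bending moment at the fixed end: M = P·L = 9000 × 3.1 = 27900 N·m. Convert y_max = 90 mm = 0.09 m.
  σ = M·y_max / I = (27900 × 0.09) / (2.48 × 10⁻⁵) = 1.013 × 10⁸ Pa = 101.3 MPa
Final answer: (a) δ = 18.02 mm, (b) σ = 101.3 MPa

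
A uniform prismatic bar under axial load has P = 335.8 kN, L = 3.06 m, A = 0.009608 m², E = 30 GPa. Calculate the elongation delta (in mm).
Model: a uniform prismatic bar under axial load, so delta = (P·L) / (A·E).
Convert to SI units:
  P = 335.8 kN = 335800 N
  E = 30 GPa = 3 × 10¹⁰ Pa
Substitute:
  delta = (335800 × 3.06) / (0.009608 × (3 × 10¹⁰))
  delta = 0.003565 m
Convert: delta = 0.003565 m = 3.565 mm
Final answer: delta = 3.565 mm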